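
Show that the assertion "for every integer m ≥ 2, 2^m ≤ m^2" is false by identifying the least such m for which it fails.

For m = 2, 3, 4 the conclusion holds.
m = 5: 2^m = 32 and m^2 = 25, so 32 > 25.

m = 5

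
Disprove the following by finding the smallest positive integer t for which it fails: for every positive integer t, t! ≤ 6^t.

t = 14

Check each positive integer t in order until t! > 6^t.
For t = 1, 2, 3, 4, …, 11, 12, 13 the conclusion holds.
t = 14: t! = 87178291200 and 6^t = 78364164096, so 87178291200 > 78364164096.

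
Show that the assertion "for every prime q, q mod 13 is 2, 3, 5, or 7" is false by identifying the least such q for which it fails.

q = 11

We need the least prime q for which the claim fails.
q = 2: 2 mod 13 = 2.
q = 3: 3 mod 13 = 3.
q = 5: 5 mod 13 = 5.
q = 7: 7 mod 13 = 7.
q = 11: 11 mod 13 = 11 — not in {2, 3, 5, 7}.
Thus q = 11 disproves the claim, and no smaller q works.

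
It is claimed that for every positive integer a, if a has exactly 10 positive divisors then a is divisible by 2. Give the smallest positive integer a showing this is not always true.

Check each positive integer a in order until a has exactly 10 positive divisors but a is not divisible by 2.
For a = 48, 80, 112, 162, 176, 208, 272, 304, 368 the conclusion holds.
a = 405: τ(405) = 10; 405 mod 2 = 1.
So a = 405 is the smallest counterexample.

a = 405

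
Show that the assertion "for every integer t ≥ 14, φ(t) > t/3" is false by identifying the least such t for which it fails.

t = 18

We need the least integer t ≥ 14 for which the claim fails.
t = 14: φ(14) = 6 and 14/3 = 14/3, so φ(14) > 14/3.
t = 15: φ(15) = 8 and 15/3 = 5, so φ(15) > 15/3.
t = 16: φ(16) = 8 and 16/3 = 16/3, so φ(16) > 16/3.
t = 17: φ(17) = 16 and 17/3 = 17/3, so φ(17) > 17/3.
t = 18: φ(18) = 6 and 18/3 = 6, so φ(18) ≤ 18/3.
Hence t = 18 is a counterexample.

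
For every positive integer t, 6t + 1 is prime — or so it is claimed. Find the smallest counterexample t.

A counterexample is any positive integer t such that 6t + 1 is not prime; we check each in order.
t = 1: 6t + 1 = 7, prime.
t = 2: 6t + 1 = 13, prime.
t = 3: 6t + 1 = 19, prime.
t = 4: 6t + 1 = 25 = 5 × 5, composite.

t = 4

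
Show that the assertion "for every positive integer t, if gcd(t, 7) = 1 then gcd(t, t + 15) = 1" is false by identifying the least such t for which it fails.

We need the least positive integer t for which gcd(t, 7) = 1 but gcd(t, t + 15) > 1.
For t = 1, 2 the conclusion holds.
t = 3: gcd(3, 18) = 3.
Thus t = 3 disproves the claim, and no smaller t works.

t = 3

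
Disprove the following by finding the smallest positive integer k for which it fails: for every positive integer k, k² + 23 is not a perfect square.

We need the least positive integer k for which k² + 23 is a perfect square.
The first 10 eligible values, up to k = 10, all satisfy the conclusion.
k = 11: 11² + 23 = 144 = 12², a perfect square.
Hence k = 11 is a counterexample.

k = 11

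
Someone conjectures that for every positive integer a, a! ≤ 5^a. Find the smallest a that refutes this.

A counterexample is any positive integer a such that a! > 5^a; we check each in order.
For a = 1, 2, 3, 4, …, 9, 10, 11 the conclusion holds.
a = 12: a! = 479001600 and 5^a = 244140625, so 479001600 > 244140625.

a = 12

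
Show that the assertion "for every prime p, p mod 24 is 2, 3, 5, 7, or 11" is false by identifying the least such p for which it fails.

p = 13

A counterexample is any prime p such that the claim fails; we check each in order.
For p = 2, 3, 5, 7, 11 the conclusion holds.
p = 13: 13 mod 24 = 13 — not in {2, 3, 5, 7, 11}.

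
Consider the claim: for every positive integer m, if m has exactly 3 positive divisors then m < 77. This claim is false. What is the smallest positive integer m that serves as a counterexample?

m = 121

For m = 4, 9, 25, 49 the conclusion holds.
m = 121: τ(121) = 3; 121 ≥ 77.
Thus m = 121 disproves the claim, and no smaller m works.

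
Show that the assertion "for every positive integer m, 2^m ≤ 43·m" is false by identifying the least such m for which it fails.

m = 9

We need the least positive integer m for which 2^m > 43·m.
m = 1: 2^m = 2 and 43·m = 43, so 2 ≤ 43.
m = 2: 2^m = 4 and 43·m = 86, so 4 ≤ 86.
m = 3: 2^m = 8 and 43·m = 129, so 8 ≤ 129.
m = 4: 2^m = 16 and 43·m = 172, so 16 ≤ 172.
m = 5: 2^m = 32 and 43·m = 215, so 32 ≤ 215.
m = 6: 2^m = 64 and 43·m = 258, so 64 ≤ 258.
m = 7: 2^m = 128 and 43·m = 301, so 128 ≤ 301.
m = 8: 2^m = 256 and 43·m = 344, so 256 ≤ 344.
m = 9: 2^m = 512 and 43·m = 387, so 512 > 387.
Hence m = 9 is a counterexample.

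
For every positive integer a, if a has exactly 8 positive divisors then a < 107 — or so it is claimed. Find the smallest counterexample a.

Check each positive integer a in order until a has exactly 8 positive divisors but the claim fails.
For a = 24, 30, 40, 42, …, 102, 104, 105 the conclusion holds.
a = 110: τ(110) = 8; 110 ≥ 107.

a = 110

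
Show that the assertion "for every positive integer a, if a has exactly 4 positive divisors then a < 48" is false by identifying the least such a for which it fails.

For a = 6, 8, 10, 14, …, 38, 39, 46 the conclusion holds.
a = 51: τ(51) = 4; 51 ≥ 48.
Thus a = 51 disproves the claim, and no smaller a works.

a = 51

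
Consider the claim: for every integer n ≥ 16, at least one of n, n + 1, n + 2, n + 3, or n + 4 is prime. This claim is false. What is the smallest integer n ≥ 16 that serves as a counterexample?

n = 24

Check each integer n ≥ 16 in order until n, n + 1, n + 2, n + 3, n + 4 are all composite.
n = 16: 17 is prime.
n = 17: 17 is prime.
n = 18: 19 is prime.
n = 19: 19 is prime.
n = 20: 23 is prime.
n = 21: 23 is prime.
n = 22: 23 is prime.
n = 23: 23 is prime.
n = 24: 24 = 2 × 12; 25 = 5 × 5; 26 = 2 × 13; 27 = 3 × 9; 28 = 2 × 14 — all composite.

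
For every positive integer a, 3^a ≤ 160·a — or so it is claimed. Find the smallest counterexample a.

a = 7

A counterexample is any positive integer a such that 3^a > 160·a; we check each in order.
The first 6 eligible values, up to a = 6, all satisfy the conclusion.
a = 7: 3^a = 2187 and 160·a = 1120, so 2187 > 1120.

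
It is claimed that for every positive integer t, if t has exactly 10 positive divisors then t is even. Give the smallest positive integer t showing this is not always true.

We need the least positive integer t for which t has exactly 10 positive divisors but t is odd.
For t = 48, 80, 112, 162, 176, 208, 272, 304, 368 the conclusion holds.
t = 405: divisors of 405: 10 divisors; 405 is odd.
Hence t = 405 is a counterexample.

t = 405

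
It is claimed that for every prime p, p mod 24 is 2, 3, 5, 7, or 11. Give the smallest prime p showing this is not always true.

A counterexample is any prime p such that the claim fails; we check each in order.
p = 2: 2 mod 24 = 2.
p = 3: 3 mod 24 = 3.
p = 5: 5 mod 24 = 5.
p = 7: 7 mod 24 = 7.
p = 11: 11 mod 24 = 11.
p = 13: 13 mod 24 = 13 — not in {2, 3, 5, 7, 11}.
Hence p = 13 is a counterexample.

p = 13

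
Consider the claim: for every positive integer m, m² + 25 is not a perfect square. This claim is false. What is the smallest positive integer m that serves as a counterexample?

m = 12

A counterexample is any positive integer m such that m² + 25 is a perfect square; we check each in order.
For m = 1, 2, 3, 4, …, 9, 10, 11 the conclusion holds.
m = 12: 12² + 25 = 169 = 13², a perfect square.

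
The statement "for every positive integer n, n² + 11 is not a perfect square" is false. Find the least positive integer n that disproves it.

A counterexample is any positive integer n such that n² + 11 is a perfect square; we check each in order.
n = 1: 1² + 11 = 12, not a perfect square.
n = 2: 2² + 11 = 15, not a perfect square.
n = 3: 3² + 11 = 20, not a perfect square.
n = 4: 4² + 11 = 27, not a perfect square.
n = 5: 5² + 11 = 36 = 6², a perfect square.
So n = 5 is the smallest counterexample.

n = 5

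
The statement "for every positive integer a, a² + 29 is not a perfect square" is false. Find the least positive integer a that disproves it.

a = 14

A counterexample is any positive integer a such that a² + 29 is a perfect square; we check each in order.
For a = 1, 2, 3, 4, …, 11, 12, 13 the conclusion holds.
a = 14: 14² + 29 = 225 = 15², a perfect square.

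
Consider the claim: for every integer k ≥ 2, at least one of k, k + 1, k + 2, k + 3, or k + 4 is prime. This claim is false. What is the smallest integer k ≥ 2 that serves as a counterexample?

Check each integer k ≥ 2 in order until k, k + 1, k + 2, k + 3, k + 4 are all composite.
For k = 2, 3, 4, 5, …, 21, 22, 23 the conclusion holds.
k = 24: 24 = 2 × 12; 25 = 5 × 5; 26 = 2 × 13; 27 = 3 × 9; 28 = 2 × 14 — all composite.

k = 24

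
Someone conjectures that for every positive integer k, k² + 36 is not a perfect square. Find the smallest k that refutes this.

k = 8

We need the least positive integer k for which k² + 36 is a perfect square.
For k = 1, 2, 3, 4, 5, 6, 7 the conclusion holds.
k = 8: 8² + 36 = 100 = 10², a perfect square.
Thus k = 8 disproves the claim, and no smaller k works.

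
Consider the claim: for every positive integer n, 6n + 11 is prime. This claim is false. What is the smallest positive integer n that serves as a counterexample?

n = 4

n = 1: 6n + 11 = 17, prime.
n = 2: 6n + 11 = 23, prime.
n = 3: 6n + 11 = 29, prime.
n = 4: 6n + 11 = 35 = 5 × 7, composite.
So n = 4 is the smallest counterexample.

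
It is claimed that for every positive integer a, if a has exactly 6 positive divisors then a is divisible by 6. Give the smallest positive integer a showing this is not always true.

a = 20

We need the least positive integer a for which a has exactly 6 positive divisors but a is not divisible by 6.
For a = 12, 18 the conclusion holds.
a = 20: τ(20) = 6; 20 mod 6 = 2.
Thus a = 20 disproves the claim, and no smaller a works.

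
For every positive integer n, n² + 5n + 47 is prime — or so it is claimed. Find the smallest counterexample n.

We need the least positive integer n for which n² + 5n + 47 is not prime.
The first 37 eligible values, up to n = 37, all satisfy the conclusion.
n = 38: n² + 5n + 47 = 1681 = 41 × 41, composite.

n = 38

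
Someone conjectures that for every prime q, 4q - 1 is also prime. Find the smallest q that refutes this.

We need the least prime q for which 4q - 1 is not prime.
For q = 2, 3, 5 the conclusion holds.
q = 7: 4q - 1 = 27 = 3 × 9, not prime.

q = 7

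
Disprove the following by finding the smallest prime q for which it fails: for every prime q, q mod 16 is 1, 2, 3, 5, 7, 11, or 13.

A counterexample is any prime q such that the claim fails; we check each in order.
For q = 2, 3, 5, 7, 11, 13, 17, 19, 23, 29 the conclusion holds.
q = 31: 31 mod 16 = 15 — not in {1, 2, 3, 5, 7, 11, 13}.
So q = 31 is the smallest counterexample.

q = 31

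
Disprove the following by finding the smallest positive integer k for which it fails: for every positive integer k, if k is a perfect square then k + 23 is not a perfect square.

k = 121

For k = 1, 4, 9, 16, 25, 36, 49, 64, 81, 100 the conclusion holds.
k = 121: 121 = 11² and 121 + 23 = 144 = 12².
Hence k = 121 is a counterexample.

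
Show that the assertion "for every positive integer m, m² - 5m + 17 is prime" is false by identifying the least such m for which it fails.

m = 13

For m = 1, 2, 3, 4, …, 10, 11, 12 the conclusion holds.
m = 13: m² - 5m + 17 = 121 = 11 × 11, composite.
Hence m = 13 is a counterexample.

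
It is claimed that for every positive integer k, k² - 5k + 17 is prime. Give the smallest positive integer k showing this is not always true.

k = 13

A counterexample is any positive integer k such that k² - 5k + 17 is not prime; we check each in order.
For k = 1, 2, 3, 4, …, 10, 11, 12 the conclusion holds.
k = 13: k² - 5k + 17 = 121 = 11 × 11, composite.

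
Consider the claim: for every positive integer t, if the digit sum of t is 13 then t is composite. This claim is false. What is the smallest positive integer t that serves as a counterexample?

t = 67

t = 49: digit sum 13; 49 is composite.
t = 58: digit sum 13; 58 is composite.
t = 67: digit sum 13; 67 is prime, not composite.
So t = 67 is the smallest counterexample.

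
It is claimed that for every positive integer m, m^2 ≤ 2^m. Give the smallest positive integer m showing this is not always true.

m = 3

For m = 1, 2 the conclusion holds.
m = 3: m^2 = 9 and 2^m = 8, so 9 > 8.
Thus m = 3 disproves the claim, and no smaller m works.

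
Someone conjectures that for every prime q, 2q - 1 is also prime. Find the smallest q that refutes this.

q = 5

Check each prime q in order until 2q - 1 is not prime.
For q = 2, 3 the conclusion holds.
q = 5: 2q - 1 = 9 = 3 × 3, not prime.
Thus q = 5 disproves the claim, and no smaller q works.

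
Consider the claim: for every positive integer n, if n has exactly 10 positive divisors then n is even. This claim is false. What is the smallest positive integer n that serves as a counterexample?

A counterexample is any positive integer n such that n has exactly 10 positive divisors but n is odd; we check each in order.
For n = 48, 80, 112, 162, 176, 208, 272, 304, 368 the conclusion holds.
n = 405: divisors of 405: 10 divisors; 405 is odd.
Thus n = 405 disproves the claim, and no smaller n works.

n = 405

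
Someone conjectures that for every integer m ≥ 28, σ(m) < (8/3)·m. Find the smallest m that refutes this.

m = 60

Check each integer m ≥ 28 in order until the claim fails.
For m = 28, 29, 30, 31, …, 57, 58, 59 the conclusion holds.
m = 60: σ(60) = 168; 168 ≥ 160.
So m = 60 is the smallest counterexample.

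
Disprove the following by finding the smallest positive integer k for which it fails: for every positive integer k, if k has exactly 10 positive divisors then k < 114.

A counterexample is any positive integer k such that k has exactly 10 positive divisors but the claim fails; we check each in order.
k = 48: τ(48) = 10; 48 < 114.
k = 80: τ(80) = 10; 80 < 114.
k = 112: τ(112) = 10; 112 < 114.
k = 162: τ(162) = 10; 162 ≥ 114.
So k = 162 is the smallest counterexample.

k = 162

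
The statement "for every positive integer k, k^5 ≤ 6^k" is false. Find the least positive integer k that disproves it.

k = 3

For k = 1, 2 the conclusion holds.
k = 3: k^5 = 243 and 6^k = 216, so 243 > 216.
Thus k = 3 disproves the claim, and no smaller k works.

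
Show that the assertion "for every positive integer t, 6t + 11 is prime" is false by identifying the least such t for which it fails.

We need the least positive integer t for which 6t + 11 is not prime.
For t = 1, 2, 3 the conclusion holds.
t = 4: 6t + 11 = 35 = 5 × 7, composite.

t = 4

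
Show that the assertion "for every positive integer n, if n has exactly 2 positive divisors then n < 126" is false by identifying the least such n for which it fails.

A counterexample is any positive integer n such that n has exactly 2 positive divisors but the claim fails; we check each in order.
For n = 2, 3, 5, 7, …, 107, 109, 113 the conclusion holds.
n = 127: τ(127) = 2; 127 ≥ 126.

n = 127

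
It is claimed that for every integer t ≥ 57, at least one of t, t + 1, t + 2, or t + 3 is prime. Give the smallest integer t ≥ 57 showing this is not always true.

We need the least integer t ≥ 57 for which t, t + 1, t + 2, t + 3 are all composite.
t = 57: 59 is prime.
t = 58: 59 is prime.
t = 59: 59 is prime.
t = 60: 61 is prime.
t = 61: 61 is prime.
t = 62: 62 = 2 × 31; 63 = 3 × 21; 64 = 2 × 32; 65 = 5 × 13 — all composite.

t = 62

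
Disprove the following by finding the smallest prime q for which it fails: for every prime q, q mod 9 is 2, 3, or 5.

We need the least prime q for which the claim fails.
For q = 2, 3, 5 the conclusion holds.
q = 7: 7 mod 9 = 7 — not in {2, 3, 5}.
Hence q = 7 is a counterexample.

q = 7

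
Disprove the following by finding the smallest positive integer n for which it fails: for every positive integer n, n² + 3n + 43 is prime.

n = 39

Check each positive integer n in order until n² + 3n + 43 is not prime.
For n = 1, 2, 3, 4, …, 36, 37, 38 the conclusion holds.
n = 39: n² + 3n + 43 = 1681 = 41 × 41, composite.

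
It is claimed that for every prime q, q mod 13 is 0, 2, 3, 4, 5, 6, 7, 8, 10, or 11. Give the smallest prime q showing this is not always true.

Check each prime q in order until the claim fails.
The first 15 eligible values, up to q = 47, all satisfy the conclusion.
q = 53: 53 mod 13 = 1 — not in {0, 2, 3, 4, 5, 6, 7, 8, 10, 11}.
So q = 53 is the smallest counterexample.

q = 53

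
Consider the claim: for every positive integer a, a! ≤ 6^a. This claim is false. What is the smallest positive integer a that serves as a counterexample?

a = 14

We need the least positive integer a for which a! > 6^a.
For a = 1, 2, 3, 4, …, 11, 12, 13 the conclusion holds.
a = 14: a! = 87178291200 and 6^a = 78364164096, so 87178291200 > 78364164096.
So a = 14 is the smallest counterexample.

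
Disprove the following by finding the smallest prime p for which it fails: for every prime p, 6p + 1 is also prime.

p = 19

We need the least prime p for which 6p + 1 is not prime.
p = 2: 6p + 1 = 13, prime.
p = 3: 6p + 1 = 19, prime.
p = 5: 6p + 1 = 31, prime.
p = 7: 6p + 1 = 43, prime.
p = 11: 6p + 1 = 67, prime.
p = 13: 6p + 1 = 79, prime.
p = 17: 6p + 1 = 103, prime.
p = 19: 6p + 1 = 115 = 5 × 23, not prime.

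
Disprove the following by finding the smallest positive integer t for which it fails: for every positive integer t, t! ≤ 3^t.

Check each positive integer t in order until t! > 3^t.
t = 1: t! = 1 and 3^t = 3, so 1 ≤ 3.
t = 2: t! = 2 and 3^t = 9, so 2 ≤ 9.
t = 3: t! = 6 and 3^t = 27, so 6 ≤ 27.
t = 4: t! = 24 and 3^t = 81, so 24 ≤ 81.
t = 5: t! = 120 and 3^t = 243, so 120 ≤ 243.
t = 6: t! = 720 and 3^t = 729, so 720 ≤ 729.
t = 7: t! = 5040 and 3^t = 2187, so 5040 > 2187.

t = 7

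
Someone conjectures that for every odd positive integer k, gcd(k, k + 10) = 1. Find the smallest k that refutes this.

k = 1: gcd(1, 11) = 1.
k = 3: gcd(3, 13) = 1.
k = 5: gcd(5, 15) = 5.
Thus k = 5 disproves the claim, and no smaller k works.

k = 5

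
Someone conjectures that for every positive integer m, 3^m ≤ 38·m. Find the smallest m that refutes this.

m = 1: 3^m = 3 and 38·m = 38, so 3 ≤ 38.
m = 2: 3^m = 9 and 38·m = 76, so 9 ≤ 76.
m = 3: 3^m = 27 and 38·m = 114, so 27 ≤ 114.
m = 4: 3^m = 81 and 38·m = 152, so 81 ≤ 152.
m = 5: 3^m = 243 and 38·m = 190, so 243 > 190.

m = 5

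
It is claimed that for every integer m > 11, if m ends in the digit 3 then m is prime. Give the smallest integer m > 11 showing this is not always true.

m = 13: 13 ends in 3 and is prime.
m = 23: 23 ends in 3 and is prime.
m = 33: 33 ends in 3; 33 = 3 × 11, composite.
So m = 33 is the smallest counterexample.

m = 33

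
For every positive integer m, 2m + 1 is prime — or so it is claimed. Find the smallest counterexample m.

m = 4

Check each positive integer m in order until 2m + 1 is not prime.
For m = 1, 2, 3 the conclusion holds.
m = 4: 2m + 1 = 9 = 3 × 3, composite.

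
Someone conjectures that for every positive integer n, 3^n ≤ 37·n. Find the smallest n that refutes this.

Check each positive integer n in order until 3^n > 37·n.
n = 1: 3^n = 3 and 37·n = 37, so 3 ≤ 37.
n = 2: 3^n = 9 and 37·n = 74, so 9 ≤ 74.
n = 3: 3^n = 27 and 37·n = 111, so 27 ≤ 111.
n = 4: 3^n = 81 and 37·n = 148, so 81 ≤ 148.
n = 5: 3^n = 243 and 37·n = 185, so 243 > 185.

n = 5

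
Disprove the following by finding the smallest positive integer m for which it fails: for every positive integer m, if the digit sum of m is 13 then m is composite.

m = 67

We need the least positive integer m for which the digit sum of m is 13 but m is prime.
For m = 49, 58 the conclusion holds.
m = 67: digit sum 13; 67 is prime, not composite.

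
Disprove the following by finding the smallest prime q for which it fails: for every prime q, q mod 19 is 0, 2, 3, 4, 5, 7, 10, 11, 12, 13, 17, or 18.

q = 47

For q = 2, 3, 5, 7, …, 37, 41, 43 the conclusion holds.
q = 47: 47 mod 19 = 9 — not in {0, 2, 3, 4, 5, 7, 10, 11, 12, 13, 17, 18}.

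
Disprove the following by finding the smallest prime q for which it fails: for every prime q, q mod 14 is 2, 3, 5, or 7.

q = 11

A counterexample is any prime q such that the claim fails; we check each in order.
q = 2: 2 mod 14 = 2.
q = 3: 3 mod 14 = 3.
q = 5: 5 mod 14 = 5.
q = 7: 7 mod 14 = 7.
q = 11: 11 mod 14 = 11 — not in {2, 3, 5, 7}.
Thus q = 11 disproves the claim, and no smaller q works.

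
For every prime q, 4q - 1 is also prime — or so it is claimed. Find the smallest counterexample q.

For q = 2, 3, 5 the conclusion holds.
q = 7: 4q - 1 = 27 = 3 × 9, not prime.
So q = 7 is the smallest counterexample.

q = 7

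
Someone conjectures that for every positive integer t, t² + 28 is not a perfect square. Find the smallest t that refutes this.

t = 6

We need the least positive integer t for which t² + 28 is a perfect square.
For t = 1, 2, 3, 4, 5 the conclusion holds.
t = 6: 6² + 28 = 64 = 8², a perfect square.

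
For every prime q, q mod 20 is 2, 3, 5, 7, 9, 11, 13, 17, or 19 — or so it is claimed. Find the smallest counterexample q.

q = 41

A counterexample is any prime q such that the claim fails; we check each in order.
For q = 2, 3, 5, 7, …, 29, 31, 37 the conclusion holds.
q = 41: 41 mod 20 = 1 — not in {2, 3, 5, 7, 9, 11, 13, 17, 19}.
Thus q = 41 disproves the claim, and no smaller q works.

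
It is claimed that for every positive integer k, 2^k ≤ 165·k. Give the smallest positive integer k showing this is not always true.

k = 11

A counterexample is any positive integer k such that 2^k > 165·k; we check each in order.
For k = 1, 2, 3, 4, 5, 6, 7, 8, 9, 10 the conclusion holds.
k = 11: 2^k = 2048 and 165·k = 1815, so 2048 > 1815.
So k = 11 is the smallest counterexample.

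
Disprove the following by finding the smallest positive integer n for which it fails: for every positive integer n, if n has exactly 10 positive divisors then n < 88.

n = 112

n = 48: τ(48) = 10; 48 < 88.
n = 80: τ(80) = 10; 80 < 88.
n = 112: τ(112) = 10; 112 ≥ 88.
Hence n = 112 is a counterexample.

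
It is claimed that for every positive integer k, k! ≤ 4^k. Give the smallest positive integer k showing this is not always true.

A counterexample is any positive integer k such that k! > 4^k; we check each in order.
k = 1: k! = 1 and 4^k = 4, so 1 ≤ 4.
k = 2: k! = 2 and 4^k = 16, so 2 ≤ 16.
k = 3: k! = 6 and 4^k = 64, so 6 ≤ 64.
k = 4: k! = 24 and 4^k = 256, so 24 ≤ 256.
k = 5: k! = 120 and 4^k = 1024, so 120 ≤ 1024.
k = 6: k! = 720 and 4^k = 4096, so 720 ≤ 4096.
k = 7: k! = 5040 and 4^k = 16384, so 5040 ≤ 16384.
k = 8: k! = 40320 and 4^k = 65536, so 40320 ≤ 65536.
k = 9: k! = 362880 and 4^k = 262144, so 362880 > 262144.
Hence k = 9 is a counterexample.

k = 9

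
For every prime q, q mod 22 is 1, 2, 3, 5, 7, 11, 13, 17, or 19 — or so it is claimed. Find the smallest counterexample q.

q = 31

A counterexample is any prime q such that the claim fails; we check each in order.
For q = 2, 3, 5, 7, 11, 13, 17, 19, 23, 29 the conclusion holds.
q = 31: 31 mod 22 = 9 — not in {1, 2, 3, 5, 7, 11, 13, 17, 19}.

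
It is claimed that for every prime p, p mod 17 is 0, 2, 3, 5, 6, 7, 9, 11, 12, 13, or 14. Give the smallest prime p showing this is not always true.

p = 59

For p = 2, 3, 5, 7, …, 43, 47, 53 the conclusion holds.
p = 59: 59 mod 17 = 8 — not in {0, 2, 3, 5, 6, 7, 9, 11, 12, 13, 14}.
Hence p = 59 is a counterexample.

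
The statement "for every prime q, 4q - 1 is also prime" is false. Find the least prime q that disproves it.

A counterexample is any prime q such that 4q - 1 is not prime; we check each in order.
q = 2: 4q - 1 = 7, prime.
q = 3: 4q - 1 = 11, prime.
q = 5: 4q - 1 = 19, prime.
q = 7: 4q - 1 = 27 = 3 × 9, not prime.

q = 7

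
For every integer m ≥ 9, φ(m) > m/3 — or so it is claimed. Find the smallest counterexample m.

m = 12

A counterexample is any integer m ≥ 9 such that the claim fails; we check each in order.
For m = 9, 10, 11 the conclusion holds.
m = 12: φ(12) = 4 and 12/3 = 4, so φ(12) ≤ 12/3.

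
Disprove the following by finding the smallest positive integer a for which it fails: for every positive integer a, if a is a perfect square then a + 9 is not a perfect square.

Check each positive integer a in order until a is a perfect square but a + 9 is a perfect square.
a = 1: 1 + 9 = 10, not a perfect square.
a = 4: 4 + 9 = 13, not a perfect square.
a = 9: 9 + 9 = 18, not a perfect square.
a = 16: 16 = 4² and 16 + 9 = 25 = 5².
Thus a = 16 disproves the claim, and no smaller a works.

a = 16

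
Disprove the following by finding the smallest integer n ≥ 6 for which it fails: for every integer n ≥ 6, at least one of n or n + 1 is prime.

n = 8

Check each integer n ≥ 6 in order until n, n + 1 are both composite.
n = 6: 7 is prime.
n = 7: 7 is prime.
n = 8: 8 = 2 × 4; 9 = 3 × 3 — both composite.
Thus n = 8 disproves the claim, and no smaller n works.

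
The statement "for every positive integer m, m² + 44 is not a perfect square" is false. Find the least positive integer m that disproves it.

We need the least positive integer m for which m² + 44 is a perfect square.
For m = 1, 2, 3, 4, 5, 6, 7, 8, 9 the conclusion holds.
m = 10: 10² + 44 = 144 = 12², a perfect square.

m = 10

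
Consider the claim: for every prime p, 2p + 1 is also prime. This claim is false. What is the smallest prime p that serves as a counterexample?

p = 7

p = 2: 2p + 1 = 5, prime.
p = 3: 2p + 1 = 7, prime.
p = 5: 2p + 1 = 11, prime.
p = 7: 2p + 1 = 15 = 3 × 5, not prime.
Thus p = 7 disproves the claim, and no smaller p works.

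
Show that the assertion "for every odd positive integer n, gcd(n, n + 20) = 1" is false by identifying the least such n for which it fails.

We need the least odd positive integer n for which gcd(n, n + 20) > 1.
For n = 1, 3 the conclusion holds.
n = 5: gcd(5, 25) = 5.
So n = 5 is the smallest counterexample.

n = 5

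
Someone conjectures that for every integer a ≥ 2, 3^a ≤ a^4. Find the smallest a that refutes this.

a = 8

A counterexample is any integer a ≥ 2 such that 3^a > a^4; we check each in order.
The first 6 eligible values, up to a = 7, all satisfy the conclusion.
a = 8: 3^a = 6561 and a^4 = 4096, so 6561 > 4096.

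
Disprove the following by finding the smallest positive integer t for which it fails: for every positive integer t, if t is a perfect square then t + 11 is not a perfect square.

For t = 1, 4, 9, 16 the conclusion holds.
t = 25: 25 = 5² and 25 + 11 = 36 = 6².

t = 25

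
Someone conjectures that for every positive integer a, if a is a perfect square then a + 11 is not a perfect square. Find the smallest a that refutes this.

We need the least positive integer a for which a is a perfect square but a + 11 is a perfect square.
a = 1: 1 + 11 = 12, not a perfect square.
a = 4: 4 + 11 = 15, not a perfect square.
a = 9: 9 + 11 = 20, not a perfect square.
a = 16: 16 + 11 = 27, not a perfect square.
a = 25: 25 = 5² and 25 + 11 = 36 = 6².
So a = 25 is the smallest counterexample.

a = 25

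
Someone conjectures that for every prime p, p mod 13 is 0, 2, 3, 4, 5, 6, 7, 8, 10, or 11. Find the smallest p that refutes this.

p = 53

A counterexample is any prime p such that the claim fails; we check each in order.
For p = 2, 3, 5, 7, …, 41, 43, 47 the conclusion holds.
p = 53: 53 mod 13 = 1 — not in {0, 2, 3, 4, 5, 6, 7, 8, 10, 11}.
Hence p = 53 is a counterexample.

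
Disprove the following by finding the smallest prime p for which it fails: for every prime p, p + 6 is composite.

p = 2: p + 6 = 8 = 2 × 4, composite.
p = 3: p + 6 = 9 = 3 × 3, composite.
p = 5: p + 6 = 11, prime — not composite.
So p = 5 is the smallest counterexample.

p = 5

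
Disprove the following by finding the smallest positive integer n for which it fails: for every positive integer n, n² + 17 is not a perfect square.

n = 8

n = 1: 1² + 17 = 18, not a perfect square.
n = 2: 2² + 17 = 21, not a perfect square.
n = 3: 3² + 17 = 26, not a perfect square.
n = 4: 4² + 17 = 33, not a perfect square.
n = 5: 5² + 17 = 42, not a perfect square.
n = 6: 6² + 17 = 53, not a perfect square.
n = 7: 7² + 17 = 66, not a perfect square.
n = 8: 8² + 17 = 81 = 9², a perfect square.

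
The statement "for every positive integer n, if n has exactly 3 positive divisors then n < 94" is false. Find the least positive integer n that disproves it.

A counterexample is any positive integer n such that n has exactly 3 positive divisors but the claim fails; we check each in order.
For n = 4, 9, 25, 49 the conclusion holds.
n = 121: τ(121) = 3; 121 ≥ 94.

n = 121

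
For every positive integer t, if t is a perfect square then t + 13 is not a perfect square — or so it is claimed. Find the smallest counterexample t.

A counterexample is any positive integer t such that t is a perfect square but t + 13 is a perfect square; we check each in order.
t = 1: 1 + 13 = 14, not a perfect square.
t = 4: 4 + 13 = 17, not a perfect square.
t = 9: 9 + 13 = 22, not a perfect square.
t = 16: 16 + 13 = 29, not a perfect square.
t = 25: 25 + 13 = 38, not a perfect square.
t = 36: 36 = 6² and 36 + 13 = 49 = 7².
Thus t = 36 disproves the claim, and no smaller t works.

t = 36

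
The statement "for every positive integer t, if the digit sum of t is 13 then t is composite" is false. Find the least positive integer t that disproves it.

t = 67

We need the least positive integer t for which the digit sum of t is 13 but t is prime.
For t = 49, 58 the conclusion holds.
t = 67: digit sum 13; 67 is prime, not composite.
So t = 67 is the smallest counterexample.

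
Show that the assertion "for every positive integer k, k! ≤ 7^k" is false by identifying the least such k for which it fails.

k = 17

We need the least positive integer k for which k! > 7^k.
For k = 1, 2, 3, 4, …, 14, 15, 16 the conclusion holds.
k = 17: k! = 355687428096000 and 7^k = 232630513987207, so 355687428096000 > 232630513987207.
Thus k = 17 disproves the claim, and no smaller k works.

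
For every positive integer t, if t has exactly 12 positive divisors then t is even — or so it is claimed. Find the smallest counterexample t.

t = 315

A counterexample is any positive integer t such that t has exactly 12 positive divisors but t is odd; we check each in order.
For t = 60, 72, 84, 90, …, 294, 306, 308 the conclusion holds.
t = 315: divisors of 315: 12 divisors; 315 is odd.
Thus t = 315 disproves the claim, and no smaller t works.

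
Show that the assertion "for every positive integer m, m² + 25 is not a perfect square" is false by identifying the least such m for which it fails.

Check each positive integer m in order until m² + 25 is a perfect square.
For m = 1, 2, 3, 4, …, 9, 10, 11 the conclusion holds.
m = 12: 12² + 25 = 169 = 13², a perfect square.
Hence m = 12 is a counterexample.

m = 12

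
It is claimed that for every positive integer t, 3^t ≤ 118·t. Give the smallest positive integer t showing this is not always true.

A counterexample is any positive integer t such that 3^t > 118·t; we check each in order.
t = 1: 3^t = 3 and 118·t = 118, so 3 ≤ 118.
t = 2: 3^t = 9 and 118·t = 236, so 9 ≤ 236.
t = 3: 3^t = 27 and 118·t = 354, so 27 ≤ 354.
t = 4: 3^t = 81 and 118·t = 472, so 81 ≤ 472.
t = 5: 3^t = 243 and 118·t = 590, so 243 ≤ 590.
t = 6: 3^t = 729 and 118·t = 708, so 729 > 708.
So t = 6 is the smallest counterexample.

t = 6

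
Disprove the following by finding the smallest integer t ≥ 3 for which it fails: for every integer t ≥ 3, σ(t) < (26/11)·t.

We need the least integer t ≥ 3 for which the claim fails.
The first 21 eligible values, up to t = 23, all satisfy the conclusion.
t = 24: σ(24) = 60; 60 ≥ 624/11.
So t = 24 is the smallest counterexample.

t = 24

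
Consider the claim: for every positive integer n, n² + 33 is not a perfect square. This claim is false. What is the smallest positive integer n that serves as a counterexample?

n = 4

Check each positive integer n in order until n² + 33 is a perfect square.
n = 1: 1² + 33 = 34, not a perfect square.
n = 2: 2² + 33 = 37, not a perfect square.
n = 3: 3² + 33 = 42, not a perfect square.
n = 4: 4² + 33 = 49 = 7², a perfect square.
Hence n = 4 is a counterexample.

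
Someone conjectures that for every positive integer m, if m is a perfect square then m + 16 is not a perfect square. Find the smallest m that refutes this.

A counterexample is any positive integer m such that m is a perfect square but m + 16 is a perfect square; we check each in order.
m = 1: 1 + 16 = 17, not a perfect square.
m = 4: 4 + 16 = 20, not a perfect square.
m = 9: 9 = 3² and 9 + 16 = 25 = 5².

m = 9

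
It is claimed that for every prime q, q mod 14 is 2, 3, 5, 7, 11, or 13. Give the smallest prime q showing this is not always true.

q = 23

Check each prime q in order until the claim fails.
q = 2: 2 mod 14 = 2.
q = 3: 3 mod 14 = 3.
q = 5: 5 mod 14 = 5.
q = 7: 7 mod 14 = 7.
q = 11: 11 mod 14 = 11.
q = 13: 13 mod 14 = 13.
q = 17: 17 mod 14 = 3.
q = 19: 19 mod 14 = 5.
q = 23: 23 mod 14 = 9 — not in {2, 3, 5, 7, 11, 13}.
So q = 23 is the smallest counterexample.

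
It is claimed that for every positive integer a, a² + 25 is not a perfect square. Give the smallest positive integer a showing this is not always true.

a = 12

We need the least positive integer a for which a² + 25 is a perfect square.
For a = 1, 2, 3, 4, …, 9, 10, 11 the conclusion holds.
a = 12: 12² + 25 = 169 = 13², a perfect square.
So a = 12 is the smallest counterexample.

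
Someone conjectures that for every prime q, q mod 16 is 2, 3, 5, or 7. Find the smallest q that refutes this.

q = 2: 2 mod 16 = 2.
q = 3: 3 mod 16 = 3.
q = 5: 5 mod 16 = 5.
q = 7: 7 mod 16 = 7.
q = 11: 11 mod 16 = 11 — not in {2, 3, 5, 7}.

q = 11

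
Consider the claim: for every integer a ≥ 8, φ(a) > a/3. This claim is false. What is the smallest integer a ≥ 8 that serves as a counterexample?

We need the least integer a ≥ 8 for which the claim fails.
a = 8: φ(8) = 4 and 8/3 = 8/3, so φ(8) > 8/3.
a = 9: φ(9) = 6 and 9/3 = 3, so φ(9) > 9/3.
a = 10: φ(10) = 4 and 10/3 = 10/3, so φ(10) > 10/3.
a = 11: φ(11) = 10 and 11/3 = 11/3, so φ(11) > 11/3.
a = 12: φ(12) = 4 and 12/3 = 4, so φ(12) ≤ 12/3.
So a = 12 is the smallest counterexample.

a = 12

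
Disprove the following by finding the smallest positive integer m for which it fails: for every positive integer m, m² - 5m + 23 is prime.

A counterexample is any positive integer m such that m² - 5m + 23 is not prime; we check each in order.
The first 18 eligible values, up to m = 18, all satisfy the conclusion.
m = 19: m² - 5m + 23 = 289 = 17 × 17, composite.
Thus m = 19 disproves the claim, and no smaller m works.

m = 19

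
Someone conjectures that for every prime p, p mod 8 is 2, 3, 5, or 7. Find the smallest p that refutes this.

p = 17

We need the least prime p for which the claim fails.
p = 2: 2 mod 8 = 2.
p = 3: 3 mod 8 = 3.
p = 5: 5 mod 8 = 5.
p = 7: 7 mod 8 = 7.
p = 11: 11 mod 8 = 3.
p = 13: 13 mod 8 = 5.
p = 17: 17 mod 8 = 1 — not in {2, 3, 5, 7}.
Hence p = 17 is a counterexample.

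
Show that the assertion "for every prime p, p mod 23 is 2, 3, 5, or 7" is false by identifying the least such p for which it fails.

p = 11

We need the least prime p for which the claim fails.
The first 4 eligible values, up to p = 7, all satisfy the conclusion.
p = 11: 11 mod 23 = 11 — not in {2, 3, 5, 7}.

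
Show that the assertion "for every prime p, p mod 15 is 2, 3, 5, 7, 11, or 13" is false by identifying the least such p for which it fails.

Check each prime p in order until the claim fails.
p = 2: 2 mod 15 = 2.
p = 3: 3 mod 15 = 3.
p = 5: 5 mod 15 = 5.
p = 7: 7 mod 15 = 7.
p = 11: 11 mod 15 = 11.
p = 13: 13 mod 15 = 13.
p = 17: 17 mod 15 = 2.
p = 19: 19 mod 15 = 4 — not in {2, 3, 5, 7, 11, 13}.

p = 19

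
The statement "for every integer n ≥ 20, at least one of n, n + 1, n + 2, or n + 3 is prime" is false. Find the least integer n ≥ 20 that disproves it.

We need the least integer n ≥ 20 for which n, n + 1, n + 2, n + 3 are all composite.
n = 20: 23 is prime.
n = 21: 23 is prime.
n = 22: 23 is prime.
n = 23: 23 is prime.
n = 24: 24 = 2 × 12; 25 = 5 × 5; 26 = 2 × 13; 27 = 3 × 9 — all composite.
Hence n = 24 is a counterexample.

n = 24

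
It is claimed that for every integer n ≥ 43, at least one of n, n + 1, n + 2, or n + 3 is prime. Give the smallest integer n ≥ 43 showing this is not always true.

n = 48

Check each integer n ≥ 43 in order until n, n + 1, n + 2, n + 3 are all composite.
n = 43: 43 is prime.
n = 44: 47 is prime.
n = 45: 47 is prime.
n = 46: 47 is prime.
n = 47: 47 is prime.
n = 48: 48 = 2 × 24; 49 = 7 × 7; 50 = 2 × 25; 51 = 3 × 17 — all composite.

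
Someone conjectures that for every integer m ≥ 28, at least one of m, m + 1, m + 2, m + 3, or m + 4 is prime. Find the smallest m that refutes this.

m = 32

Check each integer m ≥ 28 in order until m, m + 1, m + 2, m + 3, m + 4 are all composite.
The first 4 eligible values, up to m = 31, all satisfy the conclusion.
m = 32: 32 = 2 × 16; 33 = 3 × 11; 34 = 2 × 17; 35 = 5 × 7; 36 = 2 × 18 — all composite.
Hence m = 32 is a counterexample.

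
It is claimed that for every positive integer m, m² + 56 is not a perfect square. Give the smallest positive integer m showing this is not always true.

Check each positive integer m in order until m² + 56 is a perfect square.
For m = 1, 2, 3, 4 the conclusion holds.
m = 5: 5² + 56 = 81 = 9², a perfect square.

m = 5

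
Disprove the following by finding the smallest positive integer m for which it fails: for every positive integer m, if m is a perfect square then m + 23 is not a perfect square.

A counterexample is any positive integer m such that m is a perfect square but m + 23 is a perfect square; we check each in order.
The first 10 eligible values, up to m = 100, all satisfy the conclusion.
m = 121: 121 = 11² and 121 + 23 = 144 = 12².
So m = 121 is the smallest counterexample.

m = 121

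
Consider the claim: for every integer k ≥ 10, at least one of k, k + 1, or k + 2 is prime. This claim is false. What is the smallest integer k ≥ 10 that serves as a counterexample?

Check each integer k ≥ 10 in order until k, k + 1, k + 2 are all composite.
k = 10: 11 is prime.
k = 11: 11 is prime.
k = 12: 13 is prime.
k = 13: 13 is prime.
k = 14: 14 = 2 × 7; 15 = 3 × 5; 16 = 2 × 8 — all composite.
So k = 14 is the smallest counterexample.

k = 14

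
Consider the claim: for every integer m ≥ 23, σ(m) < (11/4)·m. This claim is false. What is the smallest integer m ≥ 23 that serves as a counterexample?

m = 60

A counterexample is any integer m ≥ 23 such that the claim fails; we check each in order.
For m = 23, 24, 25, 26, …, 57, 58, 59 the conclusion holds.
m = 60: σ(60) = 168; 168 ≥ 165.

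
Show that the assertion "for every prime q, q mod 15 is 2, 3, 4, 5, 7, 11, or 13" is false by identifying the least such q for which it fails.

We need the least prime q for which the claim fails.
q = 2: 2 mod 15 = 2.
q = 3: 3 mod 15 = 3.
q = 5: 5 mod 15 = 5.
q = 7: 7 mod 15 = 7.
q = 11: 11 mod 15 = 11.
q = 13: 13 mod 15 = 13.
q = 17: 17 mod 15 = 2.
q = 19: 19 mod 15 = 4.
q = 23: 23 mod 15 = 8 — not in {2, 3, 4, 5, 7, 11, 13}.
Hence q = 23 is a counterexample.

q = 23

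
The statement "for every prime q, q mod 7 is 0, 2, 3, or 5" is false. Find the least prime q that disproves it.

The first 4 eligible values, up to q = 7, all satisfy the conclusion.
q = 11: 11 mod 7 = 4 — not in {0, 2, 3, 5}.
Thus q = 11 disproves the claim, and no smaller q works.

q = 11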